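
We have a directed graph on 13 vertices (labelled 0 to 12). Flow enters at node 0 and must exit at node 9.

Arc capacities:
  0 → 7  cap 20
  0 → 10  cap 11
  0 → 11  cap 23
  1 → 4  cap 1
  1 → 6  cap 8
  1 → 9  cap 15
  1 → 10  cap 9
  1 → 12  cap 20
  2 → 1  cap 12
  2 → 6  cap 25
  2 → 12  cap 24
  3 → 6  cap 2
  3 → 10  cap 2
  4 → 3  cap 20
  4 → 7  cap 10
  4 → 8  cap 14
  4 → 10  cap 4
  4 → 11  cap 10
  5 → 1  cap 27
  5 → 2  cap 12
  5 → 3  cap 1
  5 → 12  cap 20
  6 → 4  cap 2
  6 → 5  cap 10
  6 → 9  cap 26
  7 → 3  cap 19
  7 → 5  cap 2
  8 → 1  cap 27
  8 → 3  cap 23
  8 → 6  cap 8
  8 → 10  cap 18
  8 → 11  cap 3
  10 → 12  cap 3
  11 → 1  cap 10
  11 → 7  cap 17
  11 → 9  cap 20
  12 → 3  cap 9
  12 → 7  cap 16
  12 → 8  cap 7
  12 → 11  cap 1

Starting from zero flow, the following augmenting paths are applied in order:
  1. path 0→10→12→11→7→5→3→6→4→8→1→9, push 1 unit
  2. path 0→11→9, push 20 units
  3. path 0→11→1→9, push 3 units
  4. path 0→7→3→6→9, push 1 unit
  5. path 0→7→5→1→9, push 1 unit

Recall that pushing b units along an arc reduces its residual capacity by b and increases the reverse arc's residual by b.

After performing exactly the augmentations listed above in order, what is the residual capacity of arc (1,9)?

after path 1 (0→10→12→11→7→5→3→6→4→8→1→9, push 1): res(1,9)=14
after path 2 (0→11→9, push 20): res(1,9)=14
after path 3 (0→11→1→9, push 3): res(1,9)=11
after path 4 (0→7→3→6→9, push 1): res(1,9)=11
after path 5 (0→7→5→1→9, push 1): res(1,9)=10

Residual capacity of (1,9): 10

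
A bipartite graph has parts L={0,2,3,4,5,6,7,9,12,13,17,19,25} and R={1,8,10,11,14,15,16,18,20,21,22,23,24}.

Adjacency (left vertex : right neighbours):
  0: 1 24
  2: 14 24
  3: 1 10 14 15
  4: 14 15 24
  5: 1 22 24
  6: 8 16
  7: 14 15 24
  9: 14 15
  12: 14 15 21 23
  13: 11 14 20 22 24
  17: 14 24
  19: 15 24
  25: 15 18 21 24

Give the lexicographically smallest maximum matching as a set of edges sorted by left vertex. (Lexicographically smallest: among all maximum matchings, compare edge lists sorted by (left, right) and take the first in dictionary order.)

|M| = 10 (so the lex-smallest maximum matching has 10 edges)
process left vertices in ascending order; for each, take the smallest-labelled available neighbour that still permits 10 edges overall, or leave it unmatched if none does
lex-smallest matching: {0-1, 2-14, 3-10, 4-15, 5-22, 6-8, 7-24, 12-21, 13-11, 25-18}

Lex-smallest maximum matching: {(0,1), (2,14), (3,10), (4,15), (5,22), (6,8), (7,24), (12,21), (13,11), (25,18)}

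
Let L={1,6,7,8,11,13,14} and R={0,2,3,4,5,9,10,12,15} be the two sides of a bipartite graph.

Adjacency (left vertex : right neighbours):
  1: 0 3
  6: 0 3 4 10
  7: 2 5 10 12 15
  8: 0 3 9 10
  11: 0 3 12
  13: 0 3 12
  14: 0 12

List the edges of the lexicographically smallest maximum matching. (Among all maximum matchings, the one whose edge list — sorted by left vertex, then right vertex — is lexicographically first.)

|M| = 6 (so the lex-smallest maximum matching has 6 edges)
process left vertices in ascending order; for each, take the smallest-labelled available neighbour that still permits 6 edges overall, or leave it unmatched if none does
lex-smallest matching: {1-0, 6-4, 7-2, 8-9, 11-3, 13-12}

Lex-smallest maximum matching: {(1,0), (6,4), (7,2), (8,9), (11,3), (13,12)}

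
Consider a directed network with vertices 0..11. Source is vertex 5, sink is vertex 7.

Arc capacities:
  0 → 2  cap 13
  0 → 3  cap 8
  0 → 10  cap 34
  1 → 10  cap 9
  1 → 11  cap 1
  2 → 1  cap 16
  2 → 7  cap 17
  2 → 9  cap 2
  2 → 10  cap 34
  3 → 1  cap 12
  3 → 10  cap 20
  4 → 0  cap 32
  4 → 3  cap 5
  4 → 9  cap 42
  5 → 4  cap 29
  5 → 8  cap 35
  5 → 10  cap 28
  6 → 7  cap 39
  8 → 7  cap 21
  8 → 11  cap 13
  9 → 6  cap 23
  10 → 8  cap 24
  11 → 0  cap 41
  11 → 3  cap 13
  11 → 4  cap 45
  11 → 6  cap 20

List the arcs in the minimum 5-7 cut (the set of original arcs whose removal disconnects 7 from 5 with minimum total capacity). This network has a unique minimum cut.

augment #1: 5→8→7 push 21
augment #2: 5→4→0→2→7 push 13
augment #3: 5→4→9→6→7 push 16
augment #4: 5→8→11→6→7 push 13
max flow = 63; residual-reachable set from 5 gives S-side
cut edges (S→T): {(5,4), (8,7), (8,11)} total cap 63

Min-cut arcs: {(5,4), (8,7), (8,11)} (total capacity 63)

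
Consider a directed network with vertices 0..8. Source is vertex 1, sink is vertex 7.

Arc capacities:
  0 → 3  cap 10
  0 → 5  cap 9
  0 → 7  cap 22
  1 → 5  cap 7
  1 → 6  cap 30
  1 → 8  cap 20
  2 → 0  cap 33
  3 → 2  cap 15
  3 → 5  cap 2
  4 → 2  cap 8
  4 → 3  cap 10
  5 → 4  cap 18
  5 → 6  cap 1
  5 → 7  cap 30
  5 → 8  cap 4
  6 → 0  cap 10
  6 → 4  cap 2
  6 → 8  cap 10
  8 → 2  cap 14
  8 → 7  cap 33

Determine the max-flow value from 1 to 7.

Maximum flow value: 49

augment #1: 1→5→7 bottleneck 7, total now 7
augment #2: 1→8→7 bottleneck 20, total now 27
augment #3: 1→6→0→7 bottleneck 10, total now 37
augment #4: 1→6→8→7 bottleneck 10, total now 47
augment #5: 1→6→4→2→0→7 bottleneck 2, total now 49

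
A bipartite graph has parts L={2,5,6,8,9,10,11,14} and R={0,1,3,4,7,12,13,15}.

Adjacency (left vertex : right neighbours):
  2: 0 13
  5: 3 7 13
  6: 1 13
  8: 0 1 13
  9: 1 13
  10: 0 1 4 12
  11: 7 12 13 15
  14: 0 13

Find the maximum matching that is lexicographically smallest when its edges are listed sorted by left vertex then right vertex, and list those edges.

Lex-smallest maximum matching: {(2,0), (5,3), (6,1), (8,13), (10,4), (11,7)}

|M| = 6 (so the lex-smallest maximum matching has 6 edges)
process left vertices in ascending order; for each, take the smallest-labelled available neighbour that still permits 6 edges overall, or leave it unmatched if none does
lex-smallest matching: {2-0, 5-3, 6-1, 8-13, 10-4, 11-7}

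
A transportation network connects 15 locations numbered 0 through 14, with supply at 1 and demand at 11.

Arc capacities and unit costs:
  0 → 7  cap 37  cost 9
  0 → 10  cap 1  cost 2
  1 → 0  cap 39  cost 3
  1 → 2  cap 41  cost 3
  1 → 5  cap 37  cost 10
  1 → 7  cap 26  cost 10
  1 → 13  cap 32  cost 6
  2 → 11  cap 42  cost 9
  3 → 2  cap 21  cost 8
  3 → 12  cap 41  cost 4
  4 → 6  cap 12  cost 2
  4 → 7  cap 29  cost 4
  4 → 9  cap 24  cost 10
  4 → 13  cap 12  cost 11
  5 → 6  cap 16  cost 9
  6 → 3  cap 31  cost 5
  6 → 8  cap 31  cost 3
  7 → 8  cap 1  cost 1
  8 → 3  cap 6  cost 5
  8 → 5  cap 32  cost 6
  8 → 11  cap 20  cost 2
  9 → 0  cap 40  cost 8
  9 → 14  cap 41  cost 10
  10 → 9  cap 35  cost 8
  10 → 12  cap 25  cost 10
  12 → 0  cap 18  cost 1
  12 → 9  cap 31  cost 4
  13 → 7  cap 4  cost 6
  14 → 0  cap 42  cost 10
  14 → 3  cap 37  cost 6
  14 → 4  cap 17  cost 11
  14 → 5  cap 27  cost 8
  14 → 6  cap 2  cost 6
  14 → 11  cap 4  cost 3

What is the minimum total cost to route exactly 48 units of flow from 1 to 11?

Minimum cost for 48 units: 649

shortest-cost path #1: 1→2→11 push 41 @ unit cost 12 (adds 492)
shortest-cost path #2: 1→7→8→11 push 1 @ unit cost 13 (adds 13)
shortest-cost path #3: 1→5→6→8→11 push 6 @ unit cost 24 (adds 144)
total cost = 649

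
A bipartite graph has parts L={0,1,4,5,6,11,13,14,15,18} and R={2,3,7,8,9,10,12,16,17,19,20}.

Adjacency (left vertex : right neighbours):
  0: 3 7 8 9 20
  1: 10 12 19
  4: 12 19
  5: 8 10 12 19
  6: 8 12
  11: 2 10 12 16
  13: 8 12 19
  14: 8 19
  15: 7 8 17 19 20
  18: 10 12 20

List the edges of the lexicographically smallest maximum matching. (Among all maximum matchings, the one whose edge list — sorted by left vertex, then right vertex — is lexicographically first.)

|M| = 8 (so the lex-smallest maximum matching has 8 edges)
process left vertices in ascending order; for each, take the smallest-labelled available neighbour that still permits 8 edges overall, or leave it unmatched if none does
lex-smallest matching: {0-3, 1-10, 4-12, 5-8, 11-2, 13-19, 15-7, 18-20}

Lex-smallest maximum matching: {(0,3), (1,10), (4,12), (5,8), (11,2), (13,19), (15,7), (18,20)}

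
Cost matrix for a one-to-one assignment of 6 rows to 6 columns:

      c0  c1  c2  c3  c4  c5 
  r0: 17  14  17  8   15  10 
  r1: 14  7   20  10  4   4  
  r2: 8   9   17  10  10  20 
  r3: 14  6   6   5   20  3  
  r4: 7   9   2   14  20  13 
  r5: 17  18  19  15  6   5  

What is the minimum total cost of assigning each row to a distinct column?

Minimum assignment cost: 33

optimal assignment: row0→col3 (cost 8), row1→col4 (cost 4), row2→col0 (cost 8), row3→col1 (cost 6), row4→col2 (cost 2), row5→col5 (cost 5)
total = 8 + 4 + 8 + 6 + 2 + 5 = 33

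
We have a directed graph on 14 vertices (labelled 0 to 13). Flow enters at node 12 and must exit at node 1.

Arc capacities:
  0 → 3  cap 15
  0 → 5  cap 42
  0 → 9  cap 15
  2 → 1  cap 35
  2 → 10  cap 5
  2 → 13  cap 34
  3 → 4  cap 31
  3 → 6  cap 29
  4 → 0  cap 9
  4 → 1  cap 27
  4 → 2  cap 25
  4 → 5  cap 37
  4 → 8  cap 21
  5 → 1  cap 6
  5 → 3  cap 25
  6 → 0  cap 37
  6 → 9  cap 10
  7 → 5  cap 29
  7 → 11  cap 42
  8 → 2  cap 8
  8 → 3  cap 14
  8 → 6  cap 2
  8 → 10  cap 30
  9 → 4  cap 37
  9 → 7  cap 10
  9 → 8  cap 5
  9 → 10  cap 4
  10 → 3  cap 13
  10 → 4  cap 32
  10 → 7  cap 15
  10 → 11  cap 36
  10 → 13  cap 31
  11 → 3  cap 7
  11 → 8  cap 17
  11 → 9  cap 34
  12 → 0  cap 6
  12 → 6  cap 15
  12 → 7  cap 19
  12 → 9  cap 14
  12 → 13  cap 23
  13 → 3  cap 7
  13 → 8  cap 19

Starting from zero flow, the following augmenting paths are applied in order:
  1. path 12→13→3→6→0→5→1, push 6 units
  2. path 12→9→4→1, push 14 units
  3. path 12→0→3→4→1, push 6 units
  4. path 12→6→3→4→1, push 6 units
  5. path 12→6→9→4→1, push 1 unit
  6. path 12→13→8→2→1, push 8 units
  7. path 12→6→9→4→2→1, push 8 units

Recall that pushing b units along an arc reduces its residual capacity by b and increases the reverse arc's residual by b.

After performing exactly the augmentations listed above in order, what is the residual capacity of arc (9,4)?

after path 1 (12→13→3→6→0→5→1, push 6): res(9,4)=37
after path 2 (12→9→4→1, push 14): res(9,4)=23
after path 3 (12→0→3→4→1, push 6): res(9,4)=23
after path 4 (12→6→3→4→1, push 6): res(9,4)=23
after path 5 (12→6→9→4→1, push 1): res(9,4)=22
after path 6 (12→13→8→2→1, push 8): res(9,4)=22
after path 7 (12→6→9→4→2→1, push 8): res(9,4)=14

Residual capacity of (9,4): 14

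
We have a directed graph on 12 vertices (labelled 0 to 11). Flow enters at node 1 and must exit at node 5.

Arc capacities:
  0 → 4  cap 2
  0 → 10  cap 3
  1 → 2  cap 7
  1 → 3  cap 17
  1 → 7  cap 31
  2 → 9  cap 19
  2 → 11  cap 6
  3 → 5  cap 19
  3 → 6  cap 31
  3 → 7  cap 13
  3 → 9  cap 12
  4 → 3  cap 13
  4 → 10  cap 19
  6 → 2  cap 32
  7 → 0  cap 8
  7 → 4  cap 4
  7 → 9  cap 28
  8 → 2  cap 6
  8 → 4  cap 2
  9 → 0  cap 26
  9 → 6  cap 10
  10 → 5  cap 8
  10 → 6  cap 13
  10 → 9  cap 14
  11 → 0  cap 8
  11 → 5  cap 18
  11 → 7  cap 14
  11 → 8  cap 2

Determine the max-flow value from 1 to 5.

augment #1: 1→3→5 bottleneck 17, total now 17
augment #2: 1→2→11→5 bottleneck 6, total now 23
augment #3: 1→7→0→10→5 bottleneck 3, total now 26
augment #4: 1→7→4→3→5 bottleneck 2, total now 28
augment #5: 1→7→4→10→5 bottleneck 2, total now 30
augment #6: 1→7→0→4→10→5 bottleneck 2, total now 32

Maximum flow value: 32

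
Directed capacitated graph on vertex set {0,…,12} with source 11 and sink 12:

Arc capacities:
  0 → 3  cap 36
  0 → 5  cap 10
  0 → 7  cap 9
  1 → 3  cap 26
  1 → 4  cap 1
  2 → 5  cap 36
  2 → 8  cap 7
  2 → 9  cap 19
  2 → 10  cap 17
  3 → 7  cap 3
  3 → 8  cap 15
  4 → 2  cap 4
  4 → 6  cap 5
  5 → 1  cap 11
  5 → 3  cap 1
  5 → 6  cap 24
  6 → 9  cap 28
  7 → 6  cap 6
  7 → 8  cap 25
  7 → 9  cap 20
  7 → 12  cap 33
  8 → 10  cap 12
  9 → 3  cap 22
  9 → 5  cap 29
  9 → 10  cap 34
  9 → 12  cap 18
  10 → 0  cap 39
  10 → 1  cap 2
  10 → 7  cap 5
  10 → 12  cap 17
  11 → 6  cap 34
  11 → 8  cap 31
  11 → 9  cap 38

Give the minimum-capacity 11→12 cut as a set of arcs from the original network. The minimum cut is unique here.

Min-cut arcs: {(0,7), (3,7), (9,12), (10,7), (10,12)} (total capacity 52)

augment #1: 11→9→12 push 18
augment #2: 11→8→10→12 push 12
augment #3: 11→9→10→12 push 5
augment #4: 11→9→3→7→12 push 3
augment #5: 11→9→10→7→12 push 5
augment #6: 11→9→10→0→7→12 push 7
augment #7: 11→6→9→10→0→7→12 push 2
max flow = 52; residual-reachable set from 11 gives S-side
cut edges (S→T): {(0,7), (3,7), (9,12), (10,7), (10,12)} total cap 52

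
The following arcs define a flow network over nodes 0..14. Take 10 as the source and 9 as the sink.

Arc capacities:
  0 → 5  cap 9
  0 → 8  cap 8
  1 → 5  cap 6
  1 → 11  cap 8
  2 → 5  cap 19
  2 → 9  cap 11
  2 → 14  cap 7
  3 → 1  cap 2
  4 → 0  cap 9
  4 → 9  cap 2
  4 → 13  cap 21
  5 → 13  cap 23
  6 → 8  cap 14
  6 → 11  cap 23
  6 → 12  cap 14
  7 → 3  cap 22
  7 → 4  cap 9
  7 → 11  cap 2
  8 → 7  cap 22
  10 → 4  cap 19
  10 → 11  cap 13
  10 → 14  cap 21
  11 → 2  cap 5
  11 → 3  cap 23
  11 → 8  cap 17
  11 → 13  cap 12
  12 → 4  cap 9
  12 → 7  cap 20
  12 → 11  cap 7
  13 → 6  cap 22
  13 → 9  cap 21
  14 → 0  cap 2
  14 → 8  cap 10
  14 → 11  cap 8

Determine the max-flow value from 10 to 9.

augment #1: 10→4→9 bottleneck 2, total now 2
augment #2: 10→4→13→9 bottleneck 17, total now 19
augment #3: 10→11→2→9 bottleneck 5, total now 24
augment #4: 10→11→13→9 bottleneck 4, total now 28

Maximum flow value: 28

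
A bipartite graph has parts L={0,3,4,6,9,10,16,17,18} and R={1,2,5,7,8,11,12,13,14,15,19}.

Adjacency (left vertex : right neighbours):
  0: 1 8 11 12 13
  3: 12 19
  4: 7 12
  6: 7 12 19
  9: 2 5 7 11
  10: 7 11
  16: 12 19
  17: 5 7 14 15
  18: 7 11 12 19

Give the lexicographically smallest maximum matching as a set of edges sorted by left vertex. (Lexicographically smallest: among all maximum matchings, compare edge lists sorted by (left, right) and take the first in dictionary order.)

|M| = 7 (so the lex-smallest maximum matching has 7 edges)
process left vertices in ascending order; for each, take the smallest-labelled available neighbour that still permits 7 edges overall, or leave it unmatched if none does
lex-smallest matching: {0-1, 3-12, 4-7, 6-19, 9-2, 10-11, 17-5}

Lex-smallest maximum matching: {(0,1), (3,12), (4,7), (6,19), (9,2), (10,11), (17,5)}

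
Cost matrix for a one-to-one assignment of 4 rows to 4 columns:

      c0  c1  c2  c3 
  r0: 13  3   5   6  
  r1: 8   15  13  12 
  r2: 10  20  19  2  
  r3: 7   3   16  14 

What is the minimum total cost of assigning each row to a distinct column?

Minimum assignment cost: 18

optimal assignment: row0→col2 (cost 5), row1→col0 (cost 8), row2→col3 (cost 2), row3→col1 (cost 3)
total = 5 + 8 + 2 + 3 = 18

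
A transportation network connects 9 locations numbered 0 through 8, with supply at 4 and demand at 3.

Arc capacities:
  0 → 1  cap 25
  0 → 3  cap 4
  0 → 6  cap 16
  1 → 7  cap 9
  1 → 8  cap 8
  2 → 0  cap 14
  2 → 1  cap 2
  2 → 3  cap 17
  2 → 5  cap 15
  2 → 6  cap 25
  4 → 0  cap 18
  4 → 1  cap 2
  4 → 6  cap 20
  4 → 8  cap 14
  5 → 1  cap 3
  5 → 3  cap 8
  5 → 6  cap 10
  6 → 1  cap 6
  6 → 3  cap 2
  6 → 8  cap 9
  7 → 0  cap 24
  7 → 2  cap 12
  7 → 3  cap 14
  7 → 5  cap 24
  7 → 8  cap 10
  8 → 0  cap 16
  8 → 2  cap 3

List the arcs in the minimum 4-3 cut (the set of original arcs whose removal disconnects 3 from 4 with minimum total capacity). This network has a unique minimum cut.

Min-cut arcs: {(0,3), (1,7), (6,3), (8,2)} (total capacity 18)

augment #1: 4→0→3 push 4
augment #2: 4→6→3 push 2
augment #3: 4→1→7→3 push 2
augment #4: 4→8→2→3 push 3
augment #5: 4→0→1→7→3 push 7
max flow = 18; residual-reachable set from 4 gives S-side
cut edges (S→T): {(0,3), (1,7), (6,3), (8,2)} total cap 18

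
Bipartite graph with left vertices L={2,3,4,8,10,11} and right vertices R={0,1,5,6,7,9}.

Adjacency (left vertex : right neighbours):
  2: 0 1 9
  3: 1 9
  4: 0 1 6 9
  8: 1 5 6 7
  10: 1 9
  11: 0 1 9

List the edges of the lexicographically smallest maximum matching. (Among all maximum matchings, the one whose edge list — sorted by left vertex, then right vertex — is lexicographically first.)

|M| = 5 (so the lex-smallest maximum matching has 5 edges)
process left vertices in ascending order; for each, take the smallest-labelled available neighbour that still permits 5 edges overall, or leave it unmatched if none does
lex-smallest matching: {2-0, 3-1, 4-6, 8-5, 10-9}

Lex-smallest maximum matching: {(2,0), (3,1), (4,6), (8,5), (10,9)}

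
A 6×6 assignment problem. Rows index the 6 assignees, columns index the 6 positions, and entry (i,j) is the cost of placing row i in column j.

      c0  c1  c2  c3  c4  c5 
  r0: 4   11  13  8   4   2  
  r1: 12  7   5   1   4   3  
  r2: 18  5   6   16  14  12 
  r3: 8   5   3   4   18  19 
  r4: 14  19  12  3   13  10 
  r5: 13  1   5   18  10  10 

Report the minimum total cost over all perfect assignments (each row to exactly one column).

optimal assignment: row0→col5 (cost 2), row1→col4 (cost 4), row2→col2 (cost 6), row3→col0 (cost 8), row4→col3 (cost 3), row5→col1 (cost 1)
total = 2 + 4 + 6 + 8 + 3 + 1 = 24

Minimum assignment cost: 24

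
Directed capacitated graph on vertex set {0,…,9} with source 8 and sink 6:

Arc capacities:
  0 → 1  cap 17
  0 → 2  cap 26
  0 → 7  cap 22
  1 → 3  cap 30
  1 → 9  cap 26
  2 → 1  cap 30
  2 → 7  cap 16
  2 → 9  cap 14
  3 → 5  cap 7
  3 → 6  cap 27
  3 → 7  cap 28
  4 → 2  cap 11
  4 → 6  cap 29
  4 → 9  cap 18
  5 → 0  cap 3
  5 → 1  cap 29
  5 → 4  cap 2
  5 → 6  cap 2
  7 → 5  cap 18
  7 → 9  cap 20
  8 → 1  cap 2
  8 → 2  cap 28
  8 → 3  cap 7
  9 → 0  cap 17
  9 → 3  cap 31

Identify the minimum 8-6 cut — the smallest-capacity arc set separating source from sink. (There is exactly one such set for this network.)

Min-cut arcs: {(3,6), (5,4), (5,6)} (total capacity 31)

augment #1: 8→3→6 push 7
augment #2: 8→1→3→6 push 2
augment #3: 8→2→1→3→6 push 18
augment #4: 8→2→7→5→6 push 2
augment #5: 8→2→7→5→4→6 push 2
max flow = 31; residual-reachable set from 8 gives S-side
cut edges (S→T): {(3,6), (5,4), (5,6)} total cap 31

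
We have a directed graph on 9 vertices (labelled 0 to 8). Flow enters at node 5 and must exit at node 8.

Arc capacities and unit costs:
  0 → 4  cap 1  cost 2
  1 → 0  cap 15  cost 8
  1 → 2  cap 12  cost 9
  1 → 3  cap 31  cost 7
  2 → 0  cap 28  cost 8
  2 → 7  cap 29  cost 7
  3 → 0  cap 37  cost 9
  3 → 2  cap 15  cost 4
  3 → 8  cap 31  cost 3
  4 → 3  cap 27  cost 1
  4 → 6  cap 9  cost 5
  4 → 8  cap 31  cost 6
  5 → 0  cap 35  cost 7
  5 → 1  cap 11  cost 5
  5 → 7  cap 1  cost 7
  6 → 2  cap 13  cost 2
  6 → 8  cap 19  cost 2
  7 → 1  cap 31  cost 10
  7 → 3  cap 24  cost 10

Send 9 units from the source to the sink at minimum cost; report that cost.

shortest-cost path #1: 5→0→4→3→8 push 1 @ unit cost 13 (adds 13)
shortest-cost path #2: 5→1→3→8 push 8 @ unit cost 15 (adds 120)
total cost = 133

Minimum cost for 9 units: 133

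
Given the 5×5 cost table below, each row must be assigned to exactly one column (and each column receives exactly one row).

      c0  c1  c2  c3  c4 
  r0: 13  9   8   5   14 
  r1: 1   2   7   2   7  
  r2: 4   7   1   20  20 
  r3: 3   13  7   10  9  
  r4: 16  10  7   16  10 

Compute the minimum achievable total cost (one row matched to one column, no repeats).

optimal assignment: row0→col3 (cost 5), row1→col1 (cost 2), row2→col2 (cost 1), row3→col0 (cost 3), row4→col4 (cost 10)
total = 5 + 2 + 1 + 3 + 10 = 21

Minimum assignment cost: 21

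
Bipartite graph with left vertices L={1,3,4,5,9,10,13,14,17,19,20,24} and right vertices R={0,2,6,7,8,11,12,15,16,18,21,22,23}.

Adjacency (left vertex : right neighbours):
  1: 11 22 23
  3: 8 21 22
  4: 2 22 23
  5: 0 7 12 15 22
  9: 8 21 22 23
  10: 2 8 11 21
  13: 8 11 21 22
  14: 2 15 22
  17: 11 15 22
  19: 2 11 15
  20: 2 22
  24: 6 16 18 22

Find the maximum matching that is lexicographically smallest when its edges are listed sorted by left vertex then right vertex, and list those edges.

Lex-smallest maximum matching: {(1,11), (3,8), (4,2), (5,0), (9,23), (10,21), (13,22), (14,15), (24,6)}

|M| = 9 (so the lex-smallest maximum matching has 9 edges)
process left vertices in ascending order; for each, take the smallest-labelled available neighbour that still permits 9 edges overall, or leave it unmatched if none does
lex-smallest matching: {1-11, 3-8, 4-2, 5-0, 9-23, 10-21, 13-22, 14-15, 24-6}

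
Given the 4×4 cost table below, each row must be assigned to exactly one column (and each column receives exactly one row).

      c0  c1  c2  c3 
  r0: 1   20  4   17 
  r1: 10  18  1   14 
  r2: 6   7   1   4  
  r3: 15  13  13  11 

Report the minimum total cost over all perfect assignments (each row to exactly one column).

optimal assignment: row0→col0 (cost 1), row1→col2 (cost 1), row2→col3 (cost 4), row3→col1 (cost 13)
total = 1 + 1 + 4 + 13 = 19

Minimum assignment cost: 19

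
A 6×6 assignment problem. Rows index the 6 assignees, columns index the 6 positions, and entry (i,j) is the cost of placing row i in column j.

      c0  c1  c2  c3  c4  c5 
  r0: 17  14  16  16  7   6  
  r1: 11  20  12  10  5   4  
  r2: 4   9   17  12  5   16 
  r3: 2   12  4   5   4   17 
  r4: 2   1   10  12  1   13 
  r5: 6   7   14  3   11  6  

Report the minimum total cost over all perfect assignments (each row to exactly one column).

one of 2 optimal assignments: row0→col4 (cost 7), row1→col5 (cost 4), row2→col0 (cost 4), row3→col2 (cost 4), row4→col1 (cost 1), row5→col3 (cost 3)
total = 7 + 4 + 4 + 4 + 1 + 3 = 23

Minimum assignment cost: 23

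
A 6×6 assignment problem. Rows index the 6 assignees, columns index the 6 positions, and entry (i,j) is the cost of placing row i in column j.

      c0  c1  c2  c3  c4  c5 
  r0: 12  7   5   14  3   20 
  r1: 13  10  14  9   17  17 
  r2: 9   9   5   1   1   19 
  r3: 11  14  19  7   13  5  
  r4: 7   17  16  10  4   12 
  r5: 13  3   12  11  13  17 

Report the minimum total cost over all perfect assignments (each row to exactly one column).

Minimum assignment cost: 30

optimal assignment: row0→col2 (cost 5), row1→col3 (cost 9), row2→col4 (cost 1), row3→col5 (cost 5), row4→col0 (cost 7), row5→col1 (cost 3)
total = 5 + 9 + 1 + 5 + 7 + 3 = 30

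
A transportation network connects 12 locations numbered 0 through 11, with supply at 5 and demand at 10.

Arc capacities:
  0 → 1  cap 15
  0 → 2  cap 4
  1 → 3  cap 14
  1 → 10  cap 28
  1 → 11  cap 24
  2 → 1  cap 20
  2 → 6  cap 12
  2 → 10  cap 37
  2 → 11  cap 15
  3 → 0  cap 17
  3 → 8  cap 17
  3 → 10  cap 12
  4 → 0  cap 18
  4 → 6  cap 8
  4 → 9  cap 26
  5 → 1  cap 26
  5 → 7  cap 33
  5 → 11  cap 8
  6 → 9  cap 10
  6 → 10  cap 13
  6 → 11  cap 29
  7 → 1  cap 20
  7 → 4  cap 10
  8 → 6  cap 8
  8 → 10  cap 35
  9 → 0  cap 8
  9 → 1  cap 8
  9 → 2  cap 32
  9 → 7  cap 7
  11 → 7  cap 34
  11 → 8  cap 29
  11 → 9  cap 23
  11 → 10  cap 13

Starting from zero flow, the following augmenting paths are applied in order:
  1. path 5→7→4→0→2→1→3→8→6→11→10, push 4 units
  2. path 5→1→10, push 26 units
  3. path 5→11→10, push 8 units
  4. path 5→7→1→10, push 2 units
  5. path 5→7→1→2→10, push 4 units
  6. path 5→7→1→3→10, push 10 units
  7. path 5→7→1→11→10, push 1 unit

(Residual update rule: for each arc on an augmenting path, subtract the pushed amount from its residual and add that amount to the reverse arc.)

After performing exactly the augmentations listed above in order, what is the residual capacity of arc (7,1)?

after path 1 (5→7→4→0→2→1→3→8→6→11→10, push 4): res(7,1)=20
after path 2 (5→1→10, push 26): res(7,1)=20
after path 3 (5→11→10, push 8): res(7,1)=20
after path 4 (5→7→1→10, push 2): res(7,1)=18
after path 5 (5→7→1→2→10, push 4): res(7,1)=14
after path 6 (5→7→1→3→10, push 10): res(7,1)=4
after path 7 (5→7→1→11→10, push 1): res(7,1)=3

Residual capacity of (7,1): 3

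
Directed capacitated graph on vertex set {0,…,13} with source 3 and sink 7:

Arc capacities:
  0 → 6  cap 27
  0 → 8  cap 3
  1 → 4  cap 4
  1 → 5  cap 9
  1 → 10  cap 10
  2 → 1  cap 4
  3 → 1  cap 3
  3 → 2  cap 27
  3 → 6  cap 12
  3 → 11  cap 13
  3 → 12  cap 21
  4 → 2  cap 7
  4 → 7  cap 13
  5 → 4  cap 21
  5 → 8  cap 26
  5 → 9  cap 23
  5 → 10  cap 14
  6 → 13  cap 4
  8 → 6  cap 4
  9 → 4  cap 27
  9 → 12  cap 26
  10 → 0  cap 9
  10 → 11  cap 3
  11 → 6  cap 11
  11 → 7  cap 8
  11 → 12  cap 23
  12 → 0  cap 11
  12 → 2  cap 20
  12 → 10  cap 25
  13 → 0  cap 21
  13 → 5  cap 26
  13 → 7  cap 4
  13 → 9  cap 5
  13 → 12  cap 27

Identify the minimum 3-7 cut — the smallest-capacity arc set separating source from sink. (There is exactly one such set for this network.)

Min-cut arcs: {(2,1), (3,1), (6,13), (11,7)} (total capacity 19)

augment #1: 3→11→7 push 8
augment #2: 3→1→4→7 push 3
augment #3: 3→6→13→7 push 4
augment #4: 3→2→1→4→7 push 1
augment #5: 3→2→1→5→4→7 push 3
max flow = 19; residual-reachable set from 3 gives S-side
cut edges (S→T): {(2,1), (3,1), (6,13), (11,7)} total cap 19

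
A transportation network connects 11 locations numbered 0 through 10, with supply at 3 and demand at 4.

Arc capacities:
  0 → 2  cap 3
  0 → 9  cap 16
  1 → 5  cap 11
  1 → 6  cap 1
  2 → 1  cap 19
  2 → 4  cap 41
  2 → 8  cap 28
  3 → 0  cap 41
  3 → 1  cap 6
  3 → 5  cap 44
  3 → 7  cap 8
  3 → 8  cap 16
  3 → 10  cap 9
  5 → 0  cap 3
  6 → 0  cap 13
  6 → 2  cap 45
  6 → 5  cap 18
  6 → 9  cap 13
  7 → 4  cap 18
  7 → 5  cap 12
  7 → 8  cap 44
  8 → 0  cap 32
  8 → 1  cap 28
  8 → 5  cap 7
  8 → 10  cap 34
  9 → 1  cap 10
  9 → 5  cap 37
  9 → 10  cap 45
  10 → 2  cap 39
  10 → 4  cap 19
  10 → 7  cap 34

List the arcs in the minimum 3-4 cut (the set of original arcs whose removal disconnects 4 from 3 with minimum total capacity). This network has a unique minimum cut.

Min-cut arcs: {(0,2), (0,9), (1,6), (3,7), (3,8), (3,10)} (total capacity 53)

augment #1: 3→7→4 push 8
augment #2: 3→10→4 push 9
augment #3: 3→0→2→4 push 3
augment #4: 3→8→10→4 push 10
augment #5: 3→1→6→2→4 push 1
augment #6: 3→8→10→2→4 push 6
augment #7: 3→0→9→10→2→4 push 16
max flow = 53; residual-reachable set from 3 gives S-side
cut edges (S→T): {(0,2), (0,9), (1,6), (3,7), (3,8), (3,10)} total cap 53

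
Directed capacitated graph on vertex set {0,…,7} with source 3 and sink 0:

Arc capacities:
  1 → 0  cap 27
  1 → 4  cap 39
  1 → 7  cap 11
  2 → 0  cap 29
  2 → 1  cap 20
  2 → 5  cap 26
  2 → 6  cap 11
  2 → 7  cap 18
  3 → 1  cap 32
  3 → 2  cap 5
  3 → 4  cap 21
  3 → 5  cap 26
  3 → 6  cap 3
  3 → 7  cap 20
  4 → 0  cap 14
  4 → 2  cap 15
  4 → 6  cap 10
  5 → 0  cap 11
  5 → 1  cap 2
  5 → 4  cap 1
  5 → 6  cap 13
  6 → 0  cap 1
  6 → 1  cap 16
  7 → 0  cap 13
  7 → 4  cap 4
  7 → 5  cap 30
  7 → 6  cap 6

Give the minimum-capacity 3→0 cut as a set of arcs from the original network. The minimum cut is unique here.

augment #1: 3→1→0 push 27
augment #2: 3→2→0 push 5
augment #3: 3→4→0 push 14
augment #4: 3→5→0 push 11
augment #5: 3→6→0 push 1
augment #6: 3→7→0 push 13
augment #7: 3→4→2→0 push 7
augment #8: 3→1→4→2→0 push 5
augment #9: 3→5→4→2→0 push 1
augment #10: 3→7→4→2→0 push 2
max flow = 86; residual-reachable set from 3 gives S-side
cut edges (S→T): {(1,0), (3,2), (4,0), (4,2), (5,0), (6,0), (7,0)} total cap 86

Min-cut arcs: {(1,0), (3,2), (4,0), (4,2), (5,0), (6,0), (7,0)} (total capacity 86)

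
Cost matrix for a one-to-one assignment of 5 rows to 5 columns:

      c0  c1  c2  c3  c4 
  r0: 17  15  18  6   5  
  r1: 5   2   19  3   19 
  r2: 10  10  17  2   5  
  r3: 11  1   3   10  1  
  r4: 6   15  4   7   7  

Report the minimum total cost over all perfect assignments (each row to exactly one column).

Minimum assignment cost: 17

optimal assignment: row0→col4 (cost 5), row1→col0 (cost 5), row2→col3 (cost 2), row3→col1 (cost 1), row4→col2 (cost 4)
total = 5 + 5 + 2 + 1 + 4 = 17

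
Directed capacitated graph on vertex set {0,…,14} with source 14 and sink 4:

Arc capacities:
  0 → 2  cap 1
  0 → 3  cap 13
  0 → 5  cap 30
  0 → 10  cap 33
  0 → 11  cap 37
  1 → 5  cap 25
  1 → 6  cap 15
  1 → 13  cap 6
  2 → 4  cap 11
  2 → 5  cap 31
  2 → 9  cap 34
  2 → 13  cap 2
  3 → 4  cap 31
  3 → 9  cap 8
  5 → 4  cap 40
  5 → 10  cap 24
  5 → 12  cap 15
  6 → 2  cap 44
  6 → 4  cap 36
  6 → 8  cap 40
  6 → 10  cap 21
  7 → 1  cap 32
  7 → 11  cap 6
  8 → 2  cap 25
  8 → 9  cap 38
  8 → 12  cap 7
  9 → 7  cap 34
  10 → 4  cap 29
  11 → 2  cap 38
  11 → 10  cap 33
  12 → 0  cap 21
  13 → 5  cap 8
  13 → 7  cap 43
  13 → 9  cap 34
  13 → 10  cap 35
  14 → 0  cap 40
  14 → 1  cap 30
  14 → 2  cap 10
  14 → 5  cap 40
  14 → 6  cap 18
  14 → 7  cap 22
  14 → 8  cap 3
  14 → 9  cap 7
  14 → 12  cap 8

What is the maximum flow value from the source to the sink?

augment #1: 14→2→4 bottleneck 10, total now 10
augment #2: 14→5→4 bottleneck 40, total now 50
augment #3: 14→6→4 bottleneck 18, total now 68
augment #4: 14→0→2→4 bottleneck 1, total now 69
augment #5: 14→0→3→4 bottleneck 13, total now 82
augment #6: 14→0→10→4 bottleneck 26, total now 108
augment #7: 14→1→6→4 bottleneck 15, total now 123
augment #8: 14→1→5→10→4 bottleneck 3, total now 126

Maximum flow value: 126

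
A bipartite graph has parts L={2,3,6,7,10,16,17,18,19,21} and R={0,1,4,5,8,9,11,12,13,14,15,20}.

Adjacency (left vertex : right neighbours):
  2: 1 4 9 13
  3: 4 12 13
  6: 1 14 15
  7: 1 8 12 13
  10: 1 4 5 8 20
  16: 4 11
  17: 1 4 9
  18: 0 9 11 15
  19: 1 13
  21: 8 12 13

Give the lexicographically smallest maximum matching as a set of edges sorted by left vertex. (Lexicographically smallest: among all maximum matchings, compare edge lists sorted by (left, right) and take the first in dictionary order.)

Lex-smallest maximum matching: {(2,1), (3,4), (6,14), (7,8), (10,5), (16,11), (17,9), (18,0), (19,13), (21,12)}

|M| = 10 (so the lex-smallest maximum matching has 10 edges)
process left vertices in ascending order; for each, take the smallest-labelled available neighbour that still permits 10 edges overall, or leave it unmatched if none does
lex-smallest matching: {2-1, 3-4, 6-14, 7-8, 10-5, 16-11, 17-9, 18-0, 19-13, 21-12}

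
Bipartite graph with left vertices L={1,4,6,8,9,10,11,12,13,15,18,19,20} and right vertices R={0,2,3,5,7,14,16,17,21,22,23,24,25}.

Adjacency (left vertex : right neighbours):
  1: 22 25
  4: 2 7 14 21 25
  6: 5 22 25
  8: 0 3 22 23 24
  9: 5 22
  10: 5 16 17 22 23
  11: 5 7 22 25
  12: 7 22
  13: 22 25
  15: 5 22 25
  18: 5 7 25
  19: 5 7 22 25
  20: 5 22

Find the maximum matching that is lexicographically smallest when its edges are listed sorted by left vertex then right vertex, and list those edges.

|M| = 7 (so the lex-smallest maximum matching has 7 edges)
process left vertices in ascending order; for each, take the smallest-labelled available neighbour that still permits 7 edges overall, or leave it unmatched if none does
lex-smallest matching: {1-22, 4-2, 6-5, 8-0, 10-16, 11-7, 13-25}

Lex-smallest maximum matching: {(1,22), (4,2), (6,5), (8,0), (10,16), (11,7), (13,25)}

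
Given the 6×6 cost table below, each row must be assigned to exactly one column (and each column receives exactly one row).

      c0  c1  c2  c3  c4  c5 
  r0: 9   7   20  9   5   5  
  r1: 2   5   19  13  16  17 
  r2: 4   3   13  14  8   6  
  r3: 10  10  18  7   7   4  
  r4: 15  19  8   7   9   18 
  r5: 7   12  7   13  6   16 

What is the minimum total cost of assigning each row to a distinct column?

Minimum assignment cost: 28

optimal assignment: row0→col4 (cost 5), row1→col0 (cost 2), row2→col1 (cost 3), row3→col5 (cost 4), row4→col3 (cost 7), row5→col2 (cost 7)
total = 5 + 2 + 3 + 4 + 7 + 7 = 28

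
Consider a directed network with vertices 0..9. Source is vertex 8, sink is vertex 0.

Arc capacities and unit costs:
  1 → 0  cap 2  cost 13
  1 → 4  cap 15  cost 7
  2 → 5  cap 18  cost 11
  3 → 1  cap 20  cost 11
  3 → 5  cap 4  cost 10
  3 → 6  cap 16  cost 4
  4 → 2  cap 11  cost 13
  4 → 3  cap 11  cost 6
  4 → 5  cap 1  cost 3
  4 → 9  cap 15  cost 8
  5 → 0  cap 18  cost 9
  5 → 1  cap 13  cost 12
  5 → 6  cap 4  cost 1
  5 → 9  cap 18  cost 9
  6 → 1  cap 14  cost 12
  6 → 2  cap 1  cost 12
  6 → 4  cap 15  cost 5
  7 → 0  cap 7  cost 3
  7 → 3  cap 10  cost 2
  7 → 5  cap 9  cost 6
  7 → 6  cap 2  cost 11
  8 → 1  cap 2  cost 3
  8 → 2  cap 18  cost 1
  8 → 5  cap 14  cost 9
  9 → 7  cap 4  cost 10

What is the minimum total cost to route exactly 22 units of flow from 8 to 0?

Minimum cost for 22 units: 436

shortest-cost path #1: 8→1→0 push 2 @ unit cost 16 (adds 32)
shortest-cost path #2: 8→5→0 push 14 @ unit cost 18 (adds 252)
shortest-cost path #3: 8→2→5→0 push 4 @ unit cost 21 (adds 84)
shortest-cost path #4: 8→2→5→9→7→0 push 2 @ unit cost 34 (adds 68)
total cost = 436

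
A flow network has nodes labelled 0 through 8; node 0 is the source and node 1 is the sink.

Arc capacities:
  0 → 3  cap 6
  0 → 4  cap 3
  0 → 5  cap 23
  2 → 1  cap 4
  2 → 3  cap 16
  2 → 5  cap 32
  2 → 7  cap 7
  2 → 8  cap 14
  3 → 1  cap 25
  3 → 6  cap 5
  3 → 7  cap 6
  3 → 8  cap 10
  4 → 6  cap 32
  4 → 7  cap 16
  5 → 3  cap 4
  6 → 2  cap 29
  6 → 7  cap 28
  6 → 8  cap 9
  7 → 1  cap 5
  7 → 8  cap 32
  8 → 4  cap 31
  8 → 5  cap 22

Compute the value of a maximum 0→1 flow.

augment #1: 0→3→1 bottleneck 6, total now 6
augment #2: 0→4→7→1 bottleneck 3, total now 9
augment #3: 0→5→3→1 bottleneck 4, total now 13

Maximum flow value: 13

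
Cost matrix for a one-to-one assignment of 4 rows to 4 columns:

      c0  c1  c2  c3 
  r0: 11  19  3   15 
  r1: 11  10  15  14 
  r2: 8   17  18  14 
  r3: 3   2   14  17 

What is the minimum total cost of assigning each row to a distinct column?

Minimum assignment cost: 27

optimal assignment: row0→col2 (cost 3), row1→col3 (cost 14), row2→col0 (cost 8), row3→col1 (cost 2)
total = 3 + 14 + 8 + 2 = 27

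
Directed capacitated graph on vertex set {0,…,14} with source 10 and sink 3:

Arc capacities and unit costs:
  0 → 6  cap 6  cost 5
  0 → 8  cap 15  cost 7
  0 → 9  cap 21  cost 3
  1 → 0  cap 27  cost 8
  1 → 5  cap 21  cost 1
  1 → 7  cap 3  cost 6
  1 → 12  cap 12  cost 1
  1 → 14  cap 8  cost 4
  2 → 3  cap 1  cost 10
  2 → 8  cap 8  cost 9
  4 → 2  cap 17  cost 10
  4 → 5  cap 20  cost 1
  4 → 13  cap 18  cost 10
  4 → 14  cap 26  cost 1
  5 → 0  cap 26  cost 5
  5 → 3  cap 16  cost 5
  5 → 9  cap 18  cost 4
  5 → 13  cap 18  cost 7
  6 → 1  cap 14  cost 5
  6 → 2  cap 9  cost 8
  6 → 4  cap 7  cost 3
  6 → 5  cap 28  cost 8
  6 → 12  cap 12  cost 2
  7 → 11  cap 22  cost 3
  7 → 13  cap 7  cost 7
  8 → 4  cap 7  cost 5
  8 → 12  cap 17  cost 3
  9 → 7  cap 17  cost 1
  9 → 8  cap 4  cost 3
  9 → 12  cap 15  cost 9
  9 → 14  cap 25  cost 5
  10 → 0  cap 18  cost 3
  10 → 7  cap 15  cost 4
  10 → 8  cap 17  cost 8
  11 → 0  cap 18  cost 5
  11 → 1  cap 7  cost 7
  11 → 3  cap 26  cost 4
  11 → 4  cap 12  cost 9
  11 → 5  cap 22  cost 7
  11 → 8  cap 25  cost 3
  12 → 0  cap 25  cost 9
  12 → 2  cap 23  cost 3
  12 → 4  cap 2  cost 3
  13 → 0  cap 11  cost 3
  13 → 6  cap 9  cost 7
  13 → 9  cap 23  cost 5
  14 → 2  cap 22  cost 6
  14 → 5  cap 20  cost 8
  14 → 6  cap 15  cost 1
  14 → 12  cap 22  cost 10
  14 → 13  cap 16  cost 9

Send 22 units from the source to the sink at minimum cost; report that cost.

Minimum cost for 22 units: 263

shortest-cost path #1: 10→7→11→3 push 15 @ unit cost 11 (adds 165)
shortest-cost path #2: 10→0→9→7→11→3 push 7 @ unit cost 14 (adds 98)
total cost = 263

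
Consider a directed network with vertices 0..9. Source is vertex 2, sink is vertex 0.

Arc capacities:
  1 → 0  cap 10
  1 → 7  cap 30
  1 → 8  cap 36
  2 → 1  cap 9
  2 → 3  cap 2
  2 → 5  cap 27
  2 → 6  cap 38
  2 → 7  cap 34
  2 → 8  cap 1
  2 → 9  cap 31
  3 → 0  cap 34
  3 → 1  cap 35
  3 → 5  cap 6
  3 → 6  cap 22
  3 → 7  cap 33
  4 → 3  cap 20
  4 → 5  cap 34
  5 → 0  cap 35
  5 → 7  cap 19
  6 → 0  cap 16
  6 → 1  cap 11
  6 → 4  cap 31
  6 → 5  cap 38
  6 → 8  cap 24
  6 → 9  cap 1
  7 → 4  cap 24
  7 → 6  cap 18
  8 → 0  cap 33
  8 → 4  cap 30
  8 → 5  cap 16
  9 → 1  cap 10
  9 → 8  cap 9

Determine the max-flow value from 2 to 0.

Maximum flow value: 116

augment #1: 2→1→0 bottleneck 9, total now 9
augment #2: 2→3→0 bottleneck 2, total now 11
augment #3: 2→5→0 bottleneck 27, total now 38
augment #4: 2→6→0 bottleneck 16, total now 54
augment #5: 2→8→0 bottleneck 1, total now 55
augment #6: 2→6→1→0 bottleneck 1, total now 56
augment #7: 2→6→5→0 bottleneck 8, total now 64
augment #8: 2→6→8→0 bottleneck 13, total now 77
augment #9: 2→9→8→0 bottleneck 9, total now 86
augment #10: 2→7→4→3→0 bottleneck 20, total now 106
augment #11: 2→7→6→8→0 bottleneck 10, total now 116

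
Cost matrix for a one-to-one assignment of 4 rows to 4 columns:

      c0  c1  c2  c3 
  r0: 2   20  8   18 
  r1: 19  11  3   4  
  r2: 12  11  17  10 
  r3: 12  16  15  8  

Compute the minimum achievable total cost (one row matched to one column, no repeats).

Minimum assignment cost: 24

optimal assignment: row0→col0 (cost 2), row1→col2 (cost 3), row2→col1 (cost 11), row3→col3 (cost 8)
total = 2 + 3 + 11 + 8 = 24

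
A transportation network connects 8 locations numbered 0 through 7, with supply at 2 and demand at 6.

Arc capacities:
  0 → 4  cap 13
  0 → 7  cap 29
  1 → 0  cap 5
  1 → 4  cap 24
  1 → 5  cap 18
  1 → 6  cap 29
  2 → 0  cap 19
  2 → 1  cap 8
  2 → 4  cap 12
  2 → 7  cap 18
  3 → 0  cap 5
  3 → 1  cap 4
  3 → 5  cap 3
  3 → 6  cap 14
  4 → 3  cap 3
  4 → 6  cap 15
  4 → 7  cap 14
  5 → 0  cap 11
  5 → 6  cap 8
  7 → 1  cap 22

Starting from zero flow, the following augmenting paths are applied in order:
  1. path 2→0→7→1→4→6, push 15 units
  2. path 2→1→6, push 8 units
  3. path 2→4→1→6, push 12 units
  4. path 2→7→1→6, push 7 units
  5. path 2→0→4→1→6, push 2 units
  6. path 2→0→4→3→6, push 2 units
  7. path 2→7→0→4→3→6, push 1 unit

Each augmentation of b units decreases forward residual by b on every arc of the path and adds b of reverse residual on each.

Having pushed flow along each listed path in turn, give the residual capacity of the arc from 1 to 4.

Residual capacity of (1,4): 23

after path 1 (2→0→7→1→4→6, push 15): res(1,4)=9
after path 2 (2→1→6, push 8): res(1,4)=9
after path 3 (2→4→1→6, push 12): res(1,4)=21
after path 4 (2→7→1→6, push 7): res(1,4)=21
after path 5 (2→0→4→1→6, push 2): res(1,4)=23
after path 6 (2→0→4→3→6, push 2): res(1,4)=23
after path 7 (2→7→0→4→3→6, push 1): res(1,4)=23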